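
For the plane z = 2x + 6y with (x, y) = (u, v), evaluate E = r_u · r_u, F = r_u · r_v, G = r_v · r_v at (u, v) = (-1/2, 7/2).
E = 5;  F = 12;  G = 37

Partials: r_u = (1, 0, 2), r_v = (0, 1, 6). As functions of (u, v):
  E = r_u · r_u = 5,
  F = r_u · r_v = 12,
  G = r_v · r_v = 37.
Evaluating at (u, v) = (-1/2, 7/2): E = 5, F = 12, G = 37.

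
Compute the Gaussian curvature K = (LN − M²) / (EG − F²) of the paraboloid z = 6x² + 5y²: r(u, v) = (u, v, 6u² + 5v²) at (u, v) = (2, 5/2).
K = 30/361201

Coefficients of the first fundamental form: E = 144*u^2 + 1, F = 120*u*v, G = 100*v^2 + 1.
Coefficients of the second fundamental form: L = 12/sqrt(144*u^2 + 100*v^2 + 1), M = 0, N = 10/sqrt(144*u^2 + 100*v^2 + 1).
Assemble K = (LN − M²)/(EG − F²) = 120/(20736*u^4 + 28800*u^2*v^2 + 288*u^2 + 10000*v^4 + 200*v^2 + 1). At (u, v) = (2, 5/2): K = 30/361201.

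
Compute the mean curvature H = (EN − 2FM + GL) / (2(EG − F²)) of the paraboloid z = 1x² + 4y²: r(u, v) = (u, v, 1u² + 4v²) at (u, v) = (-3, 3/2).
H = 293*sqrt(181)/32761

With E = 4*u^2 + 1, F = 16*u*v, G = 64*v^2 + 1, L = 2/sqrt(4*u^2 + 64*v^2 + 1), M = 0, N = 8/sqrt(4*u^2 + 64*v^2 + 1), assemble
  H = (EN − 2FM + GL) / (2(EG − F²)) = (16*u^2 + 64*v^2 + 5)/(4*u^2 + 64*v^2 + 1)^(3/2).
At (u, v) = (-3, 3/2): H = 293*sqrt(181)/32761.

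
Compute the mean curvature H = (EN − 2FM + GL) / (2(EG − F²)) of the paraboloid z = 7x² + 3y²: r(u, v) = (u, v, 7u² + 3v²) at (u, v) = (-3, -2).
H = 6310*sqrt(1909)/3644281

With E = 196*u^2 + 1, F = 84*u*v, G = 36*v^2 + 1, L = 14/sqrt(196*u^2 + 36*v^2 + 1), M = 0, N = 6/sqrt(196*u^2 + 36*v^2 + 1), assemble
  H = (EN − 2FM + GL) / (2(EG − F²)) = 2*(294*u^2 + 126*v^2 + 5)/(196*u^2 + 36*v^2 + 1)^(3/2).
At (u, v) = (-3, -2): H = 6310*sqrt(1909)/3644281.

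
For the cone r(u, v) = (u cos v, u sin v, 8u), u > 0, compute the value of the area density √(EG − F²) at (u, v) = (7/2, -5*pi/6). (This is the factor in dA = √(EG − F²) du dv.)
√(EG − F²)|_{(7/2, -5*pi/6)} = 7*sqrt(65)/2

E = 65, F = 0, G = u^2, so EG − F² = 65*u^2. Taking the positive square root: √(EG − F²) = sqrt(65)*Abs(u). At (u, v) = (7/2, -5*pi/6): 7*sqrt(65)/2.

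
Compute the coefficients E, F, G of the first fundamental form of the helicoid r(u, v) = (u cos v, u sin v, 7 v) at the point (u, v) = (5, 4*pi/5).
E = 1;  F = 0;  G = 74

Partials: r_u = (cos(v), sin(v), 0), r_v = (-u*sin(v), u*cos(v), 7). As functions of (u, v):
  E = r_u · r_u = 1,
  F = r_u · r_v = 0,
  G = r_v · r_v = u^2 + 49.
Evaluating at (u, v) = (5, 4*pi/5): E = 1, F = 0, G = 74.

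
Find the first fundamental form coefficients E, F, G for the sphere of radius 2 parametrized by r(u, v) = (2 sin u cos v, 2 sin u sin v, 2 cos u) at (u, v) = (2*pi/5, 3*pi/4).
E = 4;  F = 0;  G = sqrt(5)/2 + 5/2

Partials: r_u = (2*cos(u)*cos(v), 2*sin(v)*cos(u), -2*sin(u)), r_v = (-2*sin(u)*sin(v), 2*sin(u)*cos(v), 0). As functions of (u, v):
  E = r_u · r_u = 4,
  F = r_u · r_v = 0,
  G = r_v · r_v = 4*sin(u)^2.
Evaluating at (u, v) = (2*pi/5, 3*pi/4): E = 4, F = 0, G = sqrt(5)/2 + 5/2.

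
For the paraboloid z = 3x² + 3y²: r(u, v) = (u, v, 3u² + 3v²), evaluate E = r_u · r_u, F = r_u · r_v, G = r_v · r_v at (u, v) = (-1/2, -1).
E = 10;  F = 18;  G = 37

Partials: r_u = (1, 0, 6*u), r_v = (0, 1, 6*v). As functions of (u, v):
  E = r_u · r_u = 36*u^2 + 1,
  F = r_u · r_v = 36*u*v,
  G = r_v · r_v = 36*v^2 + 1.
Evaluating at (u, v) = (-1/2, -1): E = 10, F = 18, G = 37.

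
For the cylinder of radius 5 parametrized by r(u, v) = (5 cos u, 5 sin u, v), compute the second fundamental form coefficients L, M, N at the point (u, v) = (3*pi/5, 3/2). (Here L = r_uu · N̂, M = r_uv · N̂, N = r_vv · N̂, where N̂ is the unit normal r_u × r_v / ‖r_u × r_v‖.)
L = -5;  M = 0;  N = 0

Compute the unit normal N̂(u, v) = (cos(u), sin(u), 0), and the second partials r_uu, r_uv, r_vv. Take dot products:
  L(u, v) = r_uu · N̂ = -5,
  M(u, v) = r_uv · N̂ = 0,
  N(u, v) = r_vv · N̂ = 0.
Evaluating at (u, v) = (3*pi/5, 3/2):
  L = -5, M = 0, N = 0.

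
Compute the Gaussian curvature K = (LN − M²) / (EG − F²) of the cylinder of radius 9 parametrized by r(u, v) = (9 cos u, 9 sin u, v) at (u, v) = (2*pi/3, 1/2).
K = 0

Coefficients of the first fundamental form: E = 81, F = 0, G = 1.
Coefficients of the second fundamental form: L = -9, M = 0, N = 0.
Assemble K = (LN − M²)/(EG − F²) = 0. At (u, v) = (2*pi/3, 1/2): K = 0.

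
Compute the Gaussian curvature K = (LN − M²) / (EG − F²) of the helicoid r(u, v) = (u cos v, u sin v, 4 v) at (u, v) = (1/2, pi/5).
K = -256/4225

Coefficients of the first fundamental form: E = 1, F = 0, G = u^2 + 16.
Coefficients of the second fundamental form: L = 0, M = -4/sqrt(u^2 + 16), N = 0.
Assemble K = (LN − M²)/(EG − F²) = -16/(u^2 + 16)^2. At (u, v) = (1/2, pi/5): K = -256/4225.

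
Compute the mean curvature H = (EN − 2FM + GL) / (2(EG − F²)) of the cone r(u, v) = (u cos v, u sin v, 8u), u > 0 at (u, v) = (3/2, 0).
H = 8*sqrt(65)/195

With E = 65, F = 0, G = u^2, L = 0, M = 0, N = 8*sqrt(65)*u^2/(65*Abs(u)), assemble
  H = (EN − 2FM + GL) / (2(EG − F²)) = 4*sqrt(65)/(65*Abs(u)).
At (u, v) = (3/2, 0): H = 8*sqrt(65)/195.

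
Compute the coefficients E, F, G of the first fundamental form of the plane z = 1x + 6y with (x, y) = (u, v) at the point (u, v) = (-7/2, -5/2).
E = 2;  F = 6;  G = 37

Partials: r_u = (1, 0, 1), r_v = (0, 1, 6). As functions of (u, v):
  E = r_u · r_u = 2,
  F = r_u · r_v = 6,
  G = r_v · r_v = 37.
Evaluating at (u, v) = (-7/2, -5/2): E = 2, F = 6, G = 37.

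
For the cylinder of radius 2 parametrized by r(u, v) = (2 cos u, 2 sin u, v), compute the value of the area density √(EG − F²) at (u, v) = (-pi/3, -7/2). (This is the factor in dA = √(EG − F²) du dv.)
√(EG − F²)|_{(-pi/3, -7/2)} = 2

E = 4, F = 0, G = 1, so EG − F² = 4. Taking the positive square root: √(EG − F²) = 2. At (u, v) = (-pi/3, -7/2): 2.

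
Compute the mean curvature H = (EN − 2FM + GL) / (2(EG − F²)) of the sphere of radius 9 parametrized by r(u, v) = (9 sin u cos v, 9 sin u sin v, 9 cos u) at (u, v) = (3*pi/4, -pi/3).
H = -1/9

With E = 81, F = 0, G = 81*sin(u)^2, L = -9*sin(u)/Abs(sin(u)), M = 0, N = -9*sin(u)^3/Abs(sin(u)), assemble
  H = (EN − 2FM + GL) / (2(EG − F²)) = -sin(u)/(9*Abs(sin(u))).
At (u, v) = (3*pi/4, -pi/3): H = -1/9.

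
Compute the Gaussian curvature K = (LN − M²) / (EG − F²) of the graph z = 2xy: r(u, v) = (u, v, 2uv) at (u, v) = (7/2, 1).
K = -1/729

Coefficients of the first fundamental form: E = 4*v^2 + 1, F = 4*u*v, G = 4*u^2 + 1.
Coefficients of the second fundamental form: L = 0, M = 2/sqrt(4*u^2 + 4*v^2 + 1), N = 0.
Assemble K = (LN − M²)/(EG − F²) = -4/(16*u^4 + 32*u^2*v^2 + 8*u^2 + 16*v^4 + 8*v^2 + 1). At (u, v) = (7/2, 1): K = -1/729.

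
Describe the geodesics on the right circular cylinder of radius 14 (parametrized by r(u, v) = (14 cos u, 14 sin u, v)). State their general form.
The cylinder is flat (K = 0) and locally isometric to the plane via the development (u, v) ↦ (14 u, v). Geodesics are the pre-images of straight lines: circles (v constant), vertical lines (u constant), and helices (v = c · u + d) for constants c, d.

A right cylinder has E = 14², F = 0, G = 1, so EG − F² = 14², and L = −14, M = N = 0, giving K = (LN − M²)/(EG − F²) = 0 everywhere. A flat surface is locally isometric to the Euclidean plane via the map (u, v) ↦ (14 u, v). Straight lines in the (x̃, ỹ) plane pull back to: (a) horizontal circles (v = const), (b) vertical generators (u = const), and (c) helices (14 u tan θ = v, i.e. v = c · u + d).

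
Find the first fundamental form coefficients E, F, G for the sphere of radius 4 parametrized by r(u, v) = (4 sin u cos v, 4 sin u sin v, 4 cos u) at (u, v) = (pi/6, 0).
E = 16;  F = 0;  G = 4

Partials: r_u = (4*cos(u)*cos(v), 4*sin(v)*cos(u), -4*sin(u)), r_v = (-4*sin(u)*sin(v), 4*sin(u)*cos(v), 0). As functions of (u, v):
  E = r_u · r_u = 16,
  F = r_u · r_v = 0,
  G = r_v · r_v = 16*sin(u)^2.
Evaluating at (u, v) = (pi/6, 0): E = 16, F = 0, G = 4.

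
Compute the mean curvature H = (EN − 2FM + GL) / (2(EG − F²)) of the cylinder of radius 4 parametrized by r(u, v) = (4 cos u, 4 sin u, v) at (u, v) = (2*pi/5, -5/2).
H = -1/8

With E = 16, F = 0, G = 1, L = -4, M = 0, N = 0, assemble
  H = (EN − 2FM + GL) / (2(EG − F²)) = -1/8.
At (u, v) = (2*pi/5, -5/2): H = -1/8.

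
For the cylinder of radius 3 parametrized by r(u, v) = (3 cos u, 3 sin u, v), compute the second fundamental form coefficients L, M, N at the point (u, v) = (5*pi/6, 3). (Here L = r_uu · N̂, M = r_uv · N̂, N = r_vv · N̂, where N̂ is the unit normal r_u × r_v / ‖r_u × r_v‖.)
L = -3;  M = 0;  N = 0

Compute the unit normal N̂(u, v) = (cos(u), sin(u), 0), and the second partials r_uu, r_uv, r_vv. Take dot products:
  L(u, v) = r_uu · N̂ = -3,
  M(u, v) = r_uv · N̂ = 0,
  N(u, v) = r_vv · N̂ = 0.
Evaluating at (u, v) = (5*pi/6, 3):
  L = -3, M = 0, N = 0.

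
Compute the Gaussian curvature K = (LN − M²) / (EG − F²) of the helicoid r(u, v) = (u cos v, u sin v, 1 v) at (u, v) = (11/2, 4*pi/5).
K = -16/15625

Coefficients of the first fundamental form: E = 1, F = 0, G = u^2 + 1.
Coefficients of the second fundamental form: L = 0, M = -1/sqrt(u^2 + 1), N = 0.
Assemble K = (LN − M²)/(EG − F²) = -1/(u^2 + 1)^2. At (u, v) = (11/2, 4*pi/5): K = -16/15625.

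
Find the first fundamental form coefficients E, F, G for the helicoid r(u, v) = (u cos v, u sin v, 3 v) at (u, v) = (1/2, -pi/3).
E = 1;  F = 0;  G = 37/4

Partials: r_u = (cos(v), sin(v), 0), r_v = (-u*sin(v), u*cos(v), 3). As functions of (u, v):
  E = r_u · r_u = 1,
  F = r_u · r_v = 0,
  G = r_v · r_v = u^2 + 9.
Evaluating at (u, v) = (1/2, -pi/3): E = 1, F = 0, G = 37/4.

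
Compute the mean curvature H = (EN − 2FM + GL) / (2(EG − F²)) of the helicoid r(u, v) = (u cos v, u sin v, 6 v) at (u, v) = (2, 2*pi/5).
H = 0

With E = 1, F = 0, G = u^2 + 36, L = 0, M = -6/sqrt(u^2 + 36), N = 0, assemble
  H = (EN − 2FM + GL) / (2(EG − F²)) = 0.
At (u, v) = (2, 2*pi/5): H = 0.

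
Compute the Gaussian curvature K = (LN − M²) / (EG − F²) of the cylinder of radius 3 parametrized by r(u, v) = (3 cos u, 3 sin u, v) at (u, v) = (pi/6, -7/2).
K = 0

Coefficients of the first fundamental form: E = 9, F = 0, G = 1.
Coefficients of the second fundamental form: L = -3, M = 0, N = 0.
Assemble K = (LN − M²)/(EG − F²) = 0. At (u, v) = (pi/6, -7/2): K = 0.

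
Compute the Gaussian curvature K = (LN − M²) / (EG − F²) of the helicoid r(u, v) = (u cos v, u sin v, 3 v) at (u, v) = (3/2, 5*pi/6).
K = -16/225

Coefficients of the first fundamental form: E = 1, F = 0, G = u^2 + 9.
Coefficients of the second fundamental form: L = 0, M = -3/sqrt(u^2 + 9), N = 0.
Assemble K = (LN − M²)/(EG − F²) = -9/(u^2 + 9)^2. At (u, v) = (3/2, 5*pi/6): K = -16/225.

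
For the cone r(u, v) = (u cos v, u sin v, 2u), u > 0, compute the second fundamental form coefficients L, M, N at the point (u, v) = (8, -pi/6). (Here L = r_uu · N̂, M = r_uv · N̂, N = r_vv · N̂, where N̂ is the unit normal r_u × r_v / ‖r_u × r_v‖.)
L = 0;  M = 0;  N = 16*sqrt(5)/5

Compute the unit normal N̂(u, v) = (-2*sqrt(5)*u*cos(v)/(5*Abs(u)), -2*sqrt(5)*u*sin(v)/(5*Abs(u)), sqrt(5)*u/(5*Abs(u))), and the second partials r_uu, r_uv, r_vv. Take dot products:
  L(u, v) = r_uu · N̂ = 0,
  M(u, v) = r_uv · N̂ = 0,
  N(u, v) = r_vv · N̂ = 2*sqrt(5)*u^2/(5*Abs(u)).
Evaluating at (u, v) = (8, -pi/6):
  L = 0, M = 0, N = 16*sqrt(5)/5.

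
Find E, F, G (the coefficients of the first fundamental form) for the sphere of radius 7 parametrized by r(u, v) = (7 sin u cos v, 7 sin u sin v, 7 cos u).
E = 49;  F = 0;  G = 49*sin(u)^2

Compute partials: r_u = (7*cos(u)*cos(v), 7*sin(v)*cos(u), -7*sin(u)), r_v = (-7*sin(u)*sin(v), 7*sin(u)*cos(v), 0). Then
  E = r_u · r_u = 49,
  F = r_u · r_v = 0,
  G = r_v · r_v = 49*sin(u)^2.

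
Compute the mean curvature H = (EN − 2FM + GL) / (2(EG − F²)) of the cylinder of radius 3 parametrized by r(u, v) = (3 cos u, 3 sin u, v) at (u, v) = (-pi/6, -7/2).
H = -1/6

With E = 9, F = 0, G = 1, L = -3, M = 0, N = 0, assemble
  H = (EN − 2FM + GL) / (2(EG − F²)) = -1/6.
At (u, v) = (-pi/6, -7/2): H = -1/6.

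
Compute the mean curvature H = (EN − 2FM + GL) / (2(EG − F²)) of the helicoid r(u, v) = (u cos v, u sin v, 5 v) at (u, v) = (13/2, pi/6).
H = 0

With E = 1, F = 0, G = u^2 + 25, L = 0, M = -5/sqrt(u^2 + 25), N = 0, assemble
  H = (EN − 2FM + GL) / (2(EG − F²)) = 0.
At (u, v) = (13/2, pi/6): H = 0.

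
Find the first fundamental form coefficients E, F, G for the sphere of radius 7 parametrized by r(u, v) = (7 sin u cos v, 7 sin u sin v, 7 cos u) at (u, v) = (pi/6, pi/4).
E = 49;  F = 0;  G = 49/4

Partials: r_u = (7*cos(u)*cos(v), 7*sin(v)*cos(u), -7*sin(u)), r_v = (-7*sin(u)*sin(v), 7*sin(u)*cos(v), 0). As functions of (u, v):
  E = r_u · r_u = 49,
  F = r_u · r_v = 0,
  G = r_v · r_v = 49*sin(u)^2.
Evaluating at (u, v) = (pi/6, pi/4): E = 49, F = 0, G = 49/4.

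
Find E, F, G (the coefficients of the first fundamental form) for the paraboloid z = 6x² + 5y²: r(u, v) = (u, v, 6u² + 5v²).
E = 144*u^2 + 1;  F = 120*u*v;  G = 100*v^2 + 1

Compute partials: r_u = (1, 0, 12*u), r_v = (0, 1, 10*v). Then
  E = r_u · r_u = 144*u^2 + 1,
  F = r_u · r_v = 120*u*v,
  G = r_v · r_v = 100*v^2 + 1.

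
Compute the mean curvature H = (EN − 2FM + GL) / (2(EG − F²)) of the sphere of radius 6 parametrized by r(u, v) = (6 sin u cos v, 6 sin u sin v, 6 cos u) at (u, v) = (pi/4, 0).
H = -1/6

With E = 36, F = 0, G = 36*sin(u)^2, L = -6*sin(u)/Abs(sin(u)), M = 0, N = -6*sin(u)^3/Abs(sin(u)), assemble
  H = (EN − 2FM + GL) / (2(EG − F²)) = -sin(u)/(6*Abs(sin(u))).
At (u, v) = (pi/4, 0): H = -1/6.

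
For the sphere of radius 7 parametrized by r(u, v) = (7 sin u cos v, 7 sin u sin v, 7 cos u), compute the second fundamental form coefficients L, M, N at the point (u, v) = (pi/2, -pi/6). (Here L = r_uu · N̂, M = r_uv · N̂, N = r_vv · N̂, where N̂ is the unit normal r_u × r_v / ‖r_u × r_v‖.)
L = -7;  M = 0;  N = -7

Compute the unit normal N̂(u, v) = (sin(u)^2*cos(v)/Abs(sin(u)), sin(u)^2*sin(v)/Abs(sin(u)), sin(2*u)/(2*Abs(sin(u)))), and the second partials r_uu, r_uv, r_vv. Take dot products:
  L(u, v) = r_uu · N̂ = -7*sin(u)/Abs(sin(u)),
  M(u, v) = r_uv · N̂ = 0,
  N(u, v) = r_vv · N̂ = -7*sin(u)^3/Abs(sin(u)).
Evaluating at (u, v) = (pi/2, -pi/6):
  L = -7, M = 0, N = -7.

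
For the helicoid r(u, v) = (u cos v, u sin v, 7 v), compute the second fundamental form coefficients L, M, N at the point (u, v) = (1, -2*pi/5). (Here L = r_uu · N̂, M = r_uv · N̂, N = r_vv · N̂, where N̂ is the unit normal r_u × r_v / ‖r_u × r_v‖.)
L = 0;  M = -7*sqrt(2)/10;  N = 0

Compute the unit normal N̂(u, v) = (7*sin(v)/sqrt(u^2 + 49), -7*cos(v)/sqrt(u^2 + 49), u/sqrt(u^2 + 49)), and the second partials r_uu, r_uv, r_vv. Take dot products:
  L(u, v) = r_uu · N̂ = 0,
  M(u, v) = r_uv · N̂ = -7/sqrt(u^2 + 49),
  N(u, v) = r_vv · N̂ = 0.
Evaluating at (u, v) = (1, -2*pi/5):
  L = 0, M = -7*sqrt(2)/10, N = 0.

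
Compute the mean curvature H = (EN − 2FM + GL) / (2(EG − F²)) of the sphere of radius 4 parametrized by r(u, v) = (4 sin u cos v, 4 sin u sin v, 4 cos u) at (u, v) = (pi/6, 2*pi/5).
H = -1/4

With E = 16, F = 0, G = 16*sin(u)^2, L = -4*sin(u)/Abs(sin(u)), M = 0, N = -4*sin(u)^3/Abs(sin(u)), assemble
  H = (EN − 2FM + GL) / (2(EG − F²)) = -sin(u)/(4*Abs(sin(u))).
At (u, v) = (pi/6, 2*pi/5): H = -1/4.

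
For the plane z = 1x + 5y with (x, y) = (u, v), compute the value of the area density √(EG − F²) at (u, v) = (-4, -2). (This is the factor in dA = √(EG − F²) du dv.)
√(EG − F²)|_{(-4, -2)} = 3*sqrt(3)

E = 2, F = 5, G = 26, so EG − F² = 27. Taking the positive square root: √(EG − F²) = 3*sqrt(3). At (u, v) = (-4, -2): 3*sqrt(3).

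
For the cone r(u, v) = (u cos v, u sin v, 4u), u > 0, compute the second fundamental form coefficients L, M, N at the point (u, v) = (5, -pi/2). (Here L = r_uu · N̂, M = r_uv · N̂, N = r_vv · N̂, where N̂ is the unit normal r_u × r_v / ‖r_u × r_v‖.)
L = 0;  M = 0;  N = 20*sqrt(17)/17

Compute the unit normal N̂(u, v) = (-4*sqrt(17)*u*cos(v)/(17*Abs(u)), -4*sqrt(17)*u*sin(v)/(17*Abs(u)), sqrt(17)*u/(17*Abs(u))), and the second partials r_uu, r_uv, r_vv. Take dot products:
  L(u, v) = r_uu · N̂ = 0,
  M(u, v) = r_uv · N̂ = 0,
  N(u, v) = r_vv · N̂ = 4*sqrt(17)*u^2/(17*Abs(u)).
Evaluating at (u, v) = (5, -pi/2):
  L = 0, M = 0, N = 20*sqrt(17)/17.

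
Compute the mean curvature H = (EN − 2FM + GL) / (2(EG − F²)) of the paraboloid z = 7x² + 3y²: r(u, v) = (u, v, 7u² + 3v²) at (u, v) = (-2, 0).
H = 2362*sqrt(785)/616225

With E = 196*u^2 + 1, F = 84*u*v, G = 36*v^2 + 1, L = 14/sqrt(196*u^2 + 36*v^2 + 1), M = 0, N = 6/sqrt(196*u^2 + 36*v^2 + 1), assemble
  H = (EN − 2FM + GL) / (2(EG − F²)) = 2*(294*u^2 + 126*v^2 + 5)/(196*u^2 + 36*v^2 + 1)^(3/2).
At (u, v) = (-2, 0): H = 2362*sqrt(785)/616225.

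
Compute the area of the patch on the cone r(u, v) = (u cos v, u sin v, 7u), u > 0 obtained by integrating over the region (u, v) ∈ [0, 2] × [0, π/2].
Area = 5*sqrt(2)*pi

Area = ∫∫ √(EG − F²) du dv with √(EG − F²) = 5*sqrt(2)*Abs(u). Integrating over [0, 2] × [0, π/2] gives 5*sqrt(2)*pi.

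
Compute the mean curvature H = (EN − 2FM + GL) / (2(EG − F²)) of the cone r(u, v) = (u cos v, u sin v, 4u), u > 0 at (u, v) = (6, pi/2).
H = sqrt(17)/51

With E = 17, F = 0, G = u^2, L = 0, M = 0, N = 4*sqrt(17)*u^2/(17*Abs(u)), assemble
  H = (EN − 2FM + GL) / (2(EG − F²)) = 2*sqrt(17)/(17*Abs(u)).
At (u, v) = (6, pi/2): H = sqrt(17)/51.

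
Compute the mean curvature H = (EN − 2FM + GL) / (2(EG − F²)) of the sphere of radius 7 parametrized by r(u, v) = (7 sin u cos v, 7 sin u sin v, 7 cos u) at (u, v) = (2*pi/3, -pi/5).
H = -1/7

With E = 49, F = 0, G = 49*sin(u)^2, L = -7*sin(u)/Abs(sin(u)), M = 0, N = -7*sin(u)^3/Abs(sin(u)), assemble
  H = (EN − 2FM + GL) / (2(EG − F²)) = -sin(u)/(7*Abs(sin(u))).
At (u, v) = (2*pi/3, -pi/5): H = -1/7.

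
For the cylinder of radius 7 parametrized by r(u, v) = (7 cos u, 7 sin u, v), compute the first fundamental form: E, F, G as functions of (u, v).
E = 49;  F = 0;  G = 1

Compute partials: r_u = (-7*sin(u), 7*cos(u), 0), r_v = (0, 0, 1). Then
  E = r_u · r_u = 49,
  F = r_u · r_v = 0,
  G = r_v · r_v = 1.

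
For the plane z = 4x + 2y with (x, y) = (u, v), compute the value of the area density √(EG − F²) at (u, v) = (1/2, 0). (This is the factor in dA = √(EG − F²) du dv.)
√(EG − F²)|_{(1/2, 0)} = sqrt(21)

E = 17, F = 8, G = 5, so EG − F² = 21. Taking the positive square root: √(EG − F²) = sqrt(21). At (u, v) = (1/2, 0): sqrt(21).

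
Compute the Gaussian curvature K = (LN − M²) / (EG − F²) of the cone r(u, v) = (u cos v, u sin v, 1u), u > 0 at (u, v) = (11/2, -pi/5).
K = 0

Coefficients of the first fundamental form: E = 2, F = 0, G = u^2.
Coefficients of the second fundamental form: L = 0, M = 0, N = sqrt(2)*u^2/(2*Abs(u)).
Assemble K = (LN − M²)/(EG − F²) = 0. At (u, v) = (11/2, -pi/5): K = 0.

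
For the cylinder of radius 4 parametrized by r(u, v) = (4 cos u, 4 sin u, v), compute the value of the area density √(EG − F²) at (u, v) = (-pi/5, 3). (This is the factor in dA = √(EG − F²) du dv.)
√(EG − F²)|_{(-pi/5, 3)} = 4

E = 16, F = 0, G = 1, so EG − F² = 16. Taking the positive square root: √(EG − F²) = 4. At (u, v) = (-pi/5, 3): 4.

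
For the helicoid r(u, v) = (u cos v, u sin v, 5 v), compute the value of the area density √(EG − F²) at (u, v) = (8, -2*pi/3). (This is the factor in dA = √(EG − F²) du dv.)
√(EG − F²)|_{(8, -2*pi/3)} = sqrt(89)

E = 1, F = 0, G = u^2 + 25, so EG − F² = u^2 + 25. Taking the positive square root: √(EG − F²) = sqrt(u^2 + 25). At (u, v) = (8, -2*pi/3): sqrt(89).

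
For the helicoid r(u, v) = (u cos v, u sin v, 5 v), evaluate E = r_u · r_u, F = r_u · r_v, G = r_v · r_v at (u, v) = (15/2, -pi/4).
E = 1;  F = 0;  G = 325/4

Partials: r_u = (cos(v), sin(v), 0), r_v = (-u*sin(v), u*cos(v), 5). As functions of (u, v):
  E = r_u · r_u = 1,
  F = r_u · r_v = 0,
  G = r_v · r_v = u^2 + 25.
Evaluating at (u, v) = (15/2, -pi/4): E = 1, F = 0, G = 325/4.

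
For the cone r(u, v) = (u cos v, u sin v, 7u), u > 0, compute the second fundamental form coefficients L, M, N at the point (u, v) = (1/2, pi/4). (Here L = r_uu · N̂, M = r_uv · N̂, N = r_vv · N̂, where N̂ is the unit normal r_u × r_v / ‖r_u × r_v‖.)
L = 0;  M = 0;  N = 7*sqrt(2)/20

Compute the unit normal N̂(u, v) = (-7*sqrt(2)*u*cos(v)/(10*Abs(u)), -7*sqrt(2)*u*sin(v)/(10*Abs(u)), sqrt(2)*u/(10*Abs(u))), and the second partials r_uu, r_uv, r_vv. Take dot products:
  L(u, v) = r_uu · N̂ = 0,
  M(u, v) = r_uv · N̂ = 0,
  N(u, v) = r_vv · N̂ = 7*sqrt(2)*u^2/(10*Abs(u)).
Evaluating at (u, v) = (1/2, pi/4):
  L = 0, M = 0, N = 7*sqrt(2)/20.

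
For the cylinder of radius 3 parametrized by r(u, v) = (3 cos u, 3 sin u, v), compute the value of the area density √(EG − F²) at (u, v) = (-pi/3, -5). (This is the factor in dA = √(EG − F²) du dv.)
√(EG − F²)|_{(-pi/3, -5)} = 3

E = 9, F = 0, G = 1, so EG − F² = 9. Taking the positive square root: √(EG − F²) = 3. At (u, v) = (-pi/3, -5): 3.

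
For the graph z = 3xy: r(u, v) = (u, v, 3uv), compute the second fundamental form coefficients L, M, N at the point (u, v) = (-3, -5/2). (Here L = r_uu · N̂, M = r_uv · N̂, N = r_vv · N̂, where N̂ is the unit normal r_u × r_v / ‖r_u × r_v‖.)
L = 0;  M = 6*sqrt(553)/553;  N = 0

Compute the unit normal N̂(u, v) = (-3*v/sqrt(9*u^2 + 9*v^2 + 1), -3*u/sqrt(9*u^2 + 9*v^2 + 1), 1/sqrt(9*u^2 + 9*v^2 + 1)), and the second partials r_uu, r_uv, r_vv. Take dot products:
  L(u, v) = r_uu · N̂ = 0,
  M(u, v) = r_uv · N̂ = 3/sqrt(9*u^2 + 9*v^2 + 1),
  N(u, v) = r_vv · N̂ = 0.
Evaluating at (u, v) = (-3, -5/2):
  L = 0, M = 6*sqrt(553)/553, N = 0.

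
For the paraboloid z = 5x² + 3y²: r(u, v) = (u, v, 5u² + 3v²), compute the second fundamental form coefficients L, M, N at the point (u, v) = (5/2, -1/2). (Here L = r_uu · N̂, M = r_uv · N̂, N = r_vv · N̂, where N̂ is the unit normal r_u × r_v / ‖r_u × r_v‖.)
L = 2*sqrt(635)/127;  M = 0;  N = 6*sqrt(635)/635

Compute the unit normal N̂(u, v) = (-10*u/sqrt(100*u^2 + 36*v^2 + 1), -6*v/sqrt(100*u^2 + 36*v^2 + 1), 1/sqrt(100*u^2 + 36*v^2 + 1)), and the second partials r_uu, r_uv, r_vv. Take dot products:
  L(u, v) = r_uu · N̂ = 10/sqrt(100*u^2 + 36*v^2 + 1),
  M(u, v) = r_uv · N̂ = 0,
  N(u, v) = r_vv · N̂ = 6/sqrt(100*u^2 + 36*v^2 + 1).
Evaluating at (u, v) = (5/2, -1/2):
  L = 2*sqrt(635)/127, M = 0, N = 6*sqrt(635)/635.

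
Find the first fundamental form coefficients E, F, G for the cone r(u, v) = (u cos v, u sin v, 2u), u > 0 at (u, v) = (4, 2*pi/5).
E = 5;  F = 0;  G = 16

Partials: r_u = (cos(v), sin(v), 2), r_v = (-u*sin(v), u*cos(v), 0). As functions of (u, v):
  E = r_u · r_u = 5,
  F = r_u · r_v = 0,
  G = r_v · r_v = u^2.
Evaluating at (u, v) = (4, 2*pi/5): E = 5, F = 0, G = 16.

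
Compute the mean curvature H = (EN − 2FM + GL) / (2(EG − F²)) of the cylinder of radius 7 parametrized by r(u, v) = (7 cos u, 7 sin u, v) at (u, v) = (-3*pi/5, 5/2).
H = -1/14

With E = 49, F = 0, G = 1, L = -7, M = 0, N = 0, assemble
  H = (EN − 2FM + GL) / (2(EG − F²)) = -1/14.
At (u, v) = (-3*pi/5, 5/2): H = -1/14.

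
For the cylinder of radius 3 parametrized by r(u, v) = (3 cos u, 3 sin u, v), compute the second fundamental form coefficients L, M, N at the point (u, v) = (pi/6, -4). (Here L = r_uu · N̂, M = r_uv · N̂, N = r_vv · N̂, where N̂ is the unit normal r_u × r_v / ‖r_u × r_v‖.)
L = -3;  M = 0;  N = 0

Compute the unit normal N̂(u, v) = (cos(u), sin(u), 0), and the second partials r_uu, r_uv, r_vv. Take dot products:
  L(u, v) = r_uu · N̂ = -3,
  M(u, v) = r_uv · N̂ = 0,
  N(u, v) = r_vv · N̂ = 0.
Evaluating at (u, v) = (pi/6, -4):
  L = -3, M = 0, N = 0.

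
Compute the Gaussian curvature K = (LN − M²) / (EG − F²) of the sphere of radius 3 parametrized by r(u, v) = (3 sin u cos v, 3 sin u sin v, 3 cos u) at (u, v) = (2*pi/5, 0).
K = 1/9

Coefficients of the first fundamental form: E = 9, F = 0, G = 9*sin(u)^2.
Coefficients of the second fundamental form: L = -3*sin(u)/Abs(sin(u)), M = 0, N = -3*sin(u)^3/Abs(sin(u)).
Assemble K = (LN − M²)/(EG − F²) = 1/9. At (u, v) = (2*pi/5, 0): K = 1/9.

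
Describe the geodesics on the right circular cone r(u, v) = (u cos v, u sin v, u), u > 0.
The cone is flat away from the apex (K = 0). Slitting along a generator and unrolling gives an isometry to a sector of the plane; geodesics are the pre-images of straight lines in that sector. In particular, generators (v = const) are geodesics, and generic geodesics spiral from a minimum-distance point before returning to infinity.

For this cone, E = 2, F = 0, G = u², so EG − F² = 2u² > 0 (u > 0), and direct computation gives K = 0 away from the apex. Flatness lets us unroll the cone along a generator into a planar sector of angle 2π/√2 = π√2 ≈ 4.44 rad; geodesics on the cone are exactly the curves that develop to straight lines in this sector. Generators (v = const) develop to rays through the sector's vertex and are geodesics; the circles u = const develop to circular arcs and are not geodesics.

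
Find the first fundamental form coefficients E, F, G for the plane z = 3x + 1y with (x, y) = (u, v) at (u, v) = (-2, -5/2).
E = 10;  F = 3;  G = 2

Partials: r_u = (1, 0, 3), r_v = (0, 1, 1). As functions of (u, v):
  E = r_u · r_u = 10,
  F = r_u · r_v = 3,
  G = r_v · r_v = 2.
Evaluating at (u, v) = (-2, -5/2): E = 10, F = 3, G = 2.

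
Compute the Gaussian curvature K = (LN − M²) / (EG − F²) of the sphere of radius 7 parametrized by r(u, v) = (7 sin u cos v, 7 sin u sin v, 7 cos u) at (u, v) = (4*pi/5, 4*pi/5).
K = 1/49

Coefficients of the first fundamental form: E = 49, F = 0, G = 49*sin(u)^2.
Coefficients of the second fundamental form: L = -7*sin(u)/Abs(sin(u)), M = 0, N = -7*sin(u)^3/Abs(sin(u)).
Assemble K = (LN − M²)/(EG − F²) = 1/49. At (u, v) = (4*pi/5, 4*pi/5): K = 1/49.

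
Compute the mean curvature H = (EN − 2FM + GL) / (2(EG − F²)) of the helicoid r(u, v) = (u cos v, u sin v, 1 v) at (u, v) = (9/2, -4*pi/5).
H = 0

With E = 1, F = 0, G = u^2 + 1, L = 0, M = -1/sqrt(u^2 + 1), N = 0, assemble
  H = (EN − 2FM + GL) / (2(EG − F²)) = 0.
At (u, v) = (9/2, -4*pi/5): H = 0.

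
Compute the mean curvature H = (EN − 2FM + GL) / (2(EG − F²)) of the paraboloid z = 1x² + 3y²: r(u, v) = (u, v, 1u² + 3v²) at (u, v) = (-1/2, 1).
H = 43*sqrt(38)/1444

With E = 4*u^2 + 1, F = 12*u*v, G = 36*v^2 + 1, L = 2/sqrt(4*u^2 + 36*v^2 + 1), M = 0, N = 6/sqrt(4*u^2 + 36*v^2 + 1), assemble
  H = (EN − 2FM + GL) / (2(EG − F²)) = 4*(3*u^2 + 9*v^2 + 1)/(4*u^2 + 36*v^2 + 1)^(3/2).
At (u, v) = (-1/2, 1): H = 43*sqrt(38)/1444.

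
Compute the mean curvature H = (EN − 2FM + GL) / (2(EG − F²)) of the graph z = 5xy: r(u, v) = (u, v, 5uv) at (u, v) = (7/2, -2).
H = 7000*sqrt(181)/884547

With E = 25*v^2 + 1, F = 25*u*v, G = 25*u^2 + 1, L = 0, M = 5/sqrt(25*u^2 + 25*v^2 + 1), N = 0, assemble
  H = (EN − 2FM + GL) / (2(EG − F²)) = -125*u*v/(25*u^2 + 25*v^2 + 1)^(3/2).
At (u, v) = (7/2, -2): H = 7000*sqrt(181)/884547.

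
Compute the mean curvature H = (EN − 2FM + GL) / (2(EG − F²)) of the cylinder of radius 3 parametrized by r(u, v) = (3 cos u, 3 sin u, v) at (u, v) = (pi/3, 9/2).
H = -1/6

With E = 9, F = 0, G = 1, L = -3, M = 0, N = 0, assemble
  H = (EN − 2FM + GL) / (2(EG − F²)) = -1/6.
At (u, v) = (pi/3, 9/2): H = -1/6.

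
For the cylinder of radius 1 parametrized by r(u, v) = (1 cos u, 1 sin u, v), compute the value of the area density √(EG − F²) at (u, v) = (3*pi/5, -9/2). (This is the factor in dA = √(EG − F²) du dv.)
√(EG − F²)|_{(3*pi/5, -9/2)} = 1

E = 1, F = 0, G = 1, so EG − F² = 1. Taking the positive square root: √(EG − F²) = 1. At (u, v) = (3*pi/5, -9/2): 1.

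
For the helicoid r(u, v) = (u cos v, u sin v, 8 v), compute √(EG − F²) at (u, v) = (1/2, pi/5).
√(EG − F²)|_{(1/2, pi/5)} = sqrt(257)/2

E = 1, F = 0, G = u^2 + 64; EG − F² = u^2 + 64; √(EG − F²) = sqrt(u^2 + 64). At the given point: sqrt(257)/2.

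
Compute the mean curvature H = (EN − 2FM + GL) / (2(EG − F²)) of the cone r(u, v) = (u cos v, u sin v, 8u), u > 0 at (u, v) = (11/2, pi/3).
H = 8*sqrt(65)/715

With E = 65, F = 0, G = u^2, L = 0, M = 0, N = 8*sqrt(65)*u^2/(65*Abs(u)), assemble
  H = (EN − 2FM + GL) / (2(EG − F²)) = 4*sqrt(65)/(65*Abs(u)).
At (u, v) = (11/2, pi/3): H = 8*sqrt(65)/715.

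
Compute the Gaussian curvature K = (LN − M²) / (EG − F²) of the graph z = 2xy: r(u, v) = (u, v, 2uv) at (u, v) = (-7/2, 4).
K = -1/3249

Coefficients of the first fundamental form: E = 4*v^2 + 1, F = 4*u*v, G = 4*u^2 + 1.
Coefficients of the second fundamental form: L = 0, M = 2/sqrt(4*u^2 + 4*v^2 + 1), N = 0.
Assemble K = (LN − M²)/(EG − F²) = -4/(16*u^4 + 32*u^2*v^2 + 8*u^2 + 16*v^4 + 8*v^2 + 1). At (u, v) = (-7/2, 4): K = -1/3249.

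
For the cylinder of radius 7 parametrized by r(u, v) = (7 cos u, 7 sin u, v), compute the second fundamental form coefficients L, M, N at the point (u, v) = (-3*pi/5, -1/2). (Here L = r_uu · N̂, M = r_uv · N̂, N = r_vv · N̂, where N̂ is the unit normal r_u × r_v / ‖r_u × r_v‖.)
L = -7;  M = 0;  N = 0

Compute the unit normal N̂(u, v) = (cos(u), sin(u), 0), and the second partials r_uu, r_uv, r_vv. Take dot products:
  L(u, v) = r_uu · N̂ = -7,
  M(u, v) = r_uv · N̂ = 0,
  N(u, v) = r_vv · N̂ = 0.
Evaluating at (u, v) = (-3*pi/5, -1/2):
  L = -7, M = 0, N = 0.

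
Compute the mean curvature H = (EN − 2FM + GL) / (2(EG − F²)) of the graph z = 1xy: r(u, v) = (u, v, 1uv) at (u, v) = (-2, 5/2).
H = 8*sqrt(5)/135

With E = v^2 + 1, F = u*v, G = u^2 + 1, L = 0, M = 1/sqrt(u^2 + v^2 + 1), N = 0, assemble
  H = (EN − 2FM + GL) / (2(EG − F²)) = -u*v/(u^2 + v^2 + 1)^(3/2).
At (u, v) = (-2, 5/2): H = 8*sqrt(5)/135.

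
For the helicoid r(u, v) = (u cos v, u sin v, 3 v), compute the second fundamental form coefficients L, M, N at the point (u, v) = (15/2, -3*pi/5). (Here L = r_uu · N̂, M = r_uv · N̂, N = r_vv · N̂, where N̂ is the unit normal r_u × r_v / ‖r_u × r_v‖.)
L = 0;  M = -2*sqrt(29)/29;  N = 0

Compute the unit normal N̂(u, v) = (3*sin(v)/sqrt(u^2 + 9), -3*cos(v)/sqrt(u^2 + 9), u/sqrt(u^2 + 9)), and the second partials r_uu, r_uv, r_vv. Take dot products:
  L(u, v) = r_uu · N̂ = 0,
  M(u, v) = r_uv · N̂ = -3/sqrt(u^2 + 9),
  N(u, v) = r_vv · N̂ = 0.
Evaluating at (u, v) = (15/2, -3*pi/5):
  L = 0, M = -2*sqrt(29)/29, N = 0.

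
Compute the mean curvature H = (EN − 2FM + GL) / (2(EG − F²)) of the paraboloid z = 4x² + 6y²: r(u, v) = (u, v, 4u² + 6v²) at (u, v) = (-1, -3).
H = 5578*sqrt(1361)/1852321

With E = 64*u^2 + 1, F = 96*u*v, G = 144*v^2 + 1, L = 8/sqrt(64*u^2 + 144*v^2 + 1), M = 0, N = 12/sqrt(64*u^2 + 144*v^2 + 1), assemble
  H = (EN − 2FM + GL) / (2(EG − F²)) = 2*(192*u^2 + 288*v^2 + 5)/(64*u^2 + 144*v^2 + 1)^(3/2).
At (u, v) = (-1, -3): H = 5578*sqrt(1361)/1852321.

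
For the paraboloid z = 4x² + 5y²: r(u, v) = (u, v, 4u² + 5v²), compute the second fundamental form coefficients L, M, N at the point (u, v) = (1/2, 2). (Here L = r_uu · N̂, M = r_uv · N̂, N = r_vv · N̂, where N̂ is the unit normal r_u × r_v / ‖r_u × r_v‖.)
L = 8*sqrt(417)/417;  M = 0;  N = 10*sqrt(417)/417

Compute the unit normal N̂(u, v) = (-8*u/sqrt(64*u^2 + 100*v^2 + 1), -10*v/sqrt(64*u^2 + 100*v^2 + 1), 1/sqrt(64*u^2 + 100*v^2 + 1)), and the second partials r_uu, r_uv, r_vv. Take dot products:
  L(u, v) = r_uu · N̂ = 8/sqrt(64*u^2 + 100*v^2 + 1),
  M(u, v) = r_uv · N̂ = 0,
  N(u, v) = r_vv · N̂ = 10/sqrt(64*u^2 + 100*v^2 + 1).
Evaluating at (u, v) = (1/2, 2):
  L = 8*sqrt(417)/417, M = 0, N = 10*sqrt(417)/417.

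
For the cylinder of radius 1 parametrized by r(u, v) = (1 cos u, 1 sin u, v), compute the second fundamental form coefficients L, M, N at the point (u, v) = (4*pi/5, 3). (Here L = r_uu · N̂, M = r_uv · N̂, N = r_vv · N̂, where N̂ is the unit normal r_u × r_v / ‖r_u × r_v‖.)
L = -1;  M = 0;  N = 0

Compute the unit normal N̂(u, v) = (cos(u), sin(u), 0), and the second partials r_uu, r_uv, r_vv. Take dot products:
  L(u, v) = r_uu · N̂ = -1,
  M(u, v) = r_uv · N̂ = 0,
  N(u, v) = r_vv · N̂ = 0.
Evaluating at (u, v) = (4*pi/5, 3):
  L = -1, M = 0, N = 0.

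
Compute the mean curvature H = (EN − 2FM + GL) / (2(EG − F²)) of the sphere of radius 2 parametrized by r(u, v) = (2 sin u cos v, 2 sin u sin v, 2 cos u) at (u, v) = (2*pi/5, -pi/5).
H = -1/2

With E = 4, F = 0, G = 4*sin(u)^2, L = -2*sin(u)/Abs(sin(u)), M = 0, N = -2*sin(u)^3/Abs(sin(u)), assemble
  H = (EN − 2FM + GL) / (2(EG − F²)) = -sin(u)/(2*Abs(sin(u))).
At (u, v) = (2*pi/5, -pi/5): H = -1/2.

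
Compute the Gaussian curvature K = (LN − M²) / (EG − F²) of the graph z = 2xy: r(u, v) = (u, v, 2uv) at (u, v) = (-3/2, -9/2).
K = -4/8281

Coefficients of the first fundamental form: E = 4*v^2 + 1, F = 4*u*v, G = 4*u^2 + 1.
Coefficients of the second fundamental form: L = 0, M = 2/sqrt(4*u^2 + 4*v^2 + 1), N = 0.
Assemble K = (LN − M²)/(EG − F²) = -4/(16*u^4 + 32*u^2*v^2 + 8*u^2 + 16*v^4 + 8*v^2 + 1). At (u, v) = (-3/2, -9/2): K = -4/8281.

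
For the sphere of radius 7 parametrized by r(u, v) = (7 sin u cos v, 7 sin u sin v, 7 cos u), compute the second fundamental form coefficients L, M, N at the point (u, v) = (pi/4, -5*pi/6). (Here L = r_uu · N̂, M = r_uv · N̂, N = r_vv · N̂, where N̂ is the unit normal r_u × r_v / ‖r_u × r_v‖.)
L = -7;  M = 0;  N = -7/2

Compute the unit normal N̂(u, v) = (sin(u)^2*cos(v)/Abs(sin(u)), sin(u)^2*sin(v)/Abs(sin(u)), sin(2*u)/(2*Abs(sin(u)))), and the second partials r_uu, r_uv, r_vv. Take dot products:
  L(u, v) = r_uu · N̂ = -7*sin(u)/Abs(sin(u)),
  M(u, v) = r_uv · N̂ = 0,
  N(u, v) = r_vv · N̂ = -7*sin(u)^3/Abs(sin(u)).
Evaluating at (u, v) = (pi/4, -5*pi/6):
  L = -7, M = 0, N = -7/2.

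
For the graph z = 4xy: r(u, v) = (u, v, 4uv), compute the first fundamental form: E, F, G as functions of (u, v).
E = 16*v^2 + 1;  F = 16*u*v;  G = 16*u^2 + 1

Compute partials: r_u = (1, 0, 4*v), r_v = (0, 1, 4*u). Then
  E = r_u · r_u = 16*v^2 + 1,
  F = r_u · r_v = 16*u*v,
  G = r_v · r_v = 16*u^2 + 1.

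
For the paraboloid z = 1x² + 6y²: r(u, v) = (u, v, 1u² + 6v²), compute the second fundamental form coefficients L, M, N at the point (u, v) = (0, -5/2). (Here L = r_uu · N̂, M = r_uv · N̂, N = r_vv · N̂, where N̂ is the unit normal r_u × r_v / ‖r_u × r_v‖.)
L = 2*sqrt(901)/901;  M = 0;  N = 12*sqrt(901)/901

Compute the unit normal N̂(u, v) = (-2*u/sqrt(4*u^2 + 144*v^2 + 1), -12*v/sqrt(4*u^2 + 144*v^2 + 1), 1/sqrt(4*u^2 + 144*v^2 + 1)), and the second partials r_uu, r_uv, r_vv. Take dot products:
  L(u, v) = r_uu · N̂ = 2/sqrt(4*u^2 + 144*v^2 + 1),
  M(u, v) = r_uv · N̂ = 0,
  N(u, v) = r_vv · N̂ = 12/sqrt(4*u^2 + 144*v^2 + 1).
Evaluating at (u, v) = (0, -5/2):
  L = 2*sqrt(901)/901, M = 0, N = 12*sqrt(901)/901.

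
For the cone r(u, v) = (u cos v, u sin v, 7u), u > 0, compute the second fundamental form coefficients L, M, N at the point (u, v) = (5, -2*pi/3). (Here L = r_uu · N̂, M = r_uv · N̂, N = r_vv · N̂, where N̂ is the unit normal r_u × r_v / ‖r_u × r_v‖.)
L = 0;  M = 0;  N = 7*sqrt(2)/2

Compute the unit normal N̂(u, v) = (-7*sqrt(2)*u*cos(v)/(10*Abs(u)), -7*sqrt(2)*u*sin(v)/(10*Abs(u)), sqrt(2)*u/(10*Abs(u))), and the second partials r_uu, r_uv, r_vv. Take dot products:
  L(u, v) = r_uu · N̂ = 0,
  M(u, v) = r_uv · N̂ = 0,
  N(u, v) = r_vv · N̂ = 7*sqrt(2)*u^2/(10*Abs(u)).
Evaluating at (u, v) = (5, -2*pi/3):
  L = 0, M = 0, N = 7*sqrt(2)/2.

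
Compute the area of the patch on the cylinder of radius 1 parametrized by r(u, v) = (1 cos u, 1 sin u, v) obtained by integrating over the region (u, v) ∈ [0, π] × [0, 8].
Area = 8*pi

Area = ∫∫ √(EG − F²) du dv with √(EG − F²) = 1. Integrating over [0, π] × [0, 8] gives 8*pi.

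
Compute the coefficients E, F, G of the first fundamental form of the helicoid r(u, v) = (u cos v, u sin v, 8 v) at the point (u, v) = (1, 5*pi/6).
E = 1;  F = 0;  G = 65

Partials: r_u = (cos(v), sin(v), 0), r_v = (-u*sin(v), u*cos(v), 8). As functions of (u, v):
  E = r_u · r_u = 1,
  F = r_u · r_v = 0,
  G = r_v · r_v = u^2 + 64.
Evaluating at (u, v) = (1, 5*pi/6): E = 1, F = 0, G = 65.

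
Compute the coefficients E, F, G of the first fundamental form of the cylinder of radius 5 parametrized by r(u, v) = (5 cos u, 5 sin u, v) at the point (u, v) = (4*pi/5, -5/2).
E = 25;  F = 0;  G = 1

Partials: r_u = (-5*sin(u), 5*cos(u), 0), r_v = (0, 0, 1). As functions of (u, v):
  E = r_u · r_u = 25,
  F = r_u · r_v = 0,
  G = r_v · r_v = 1.
Evaluating at (u, v) = (4*pi/5, -5/2): E = 25, F = 0, G = 1.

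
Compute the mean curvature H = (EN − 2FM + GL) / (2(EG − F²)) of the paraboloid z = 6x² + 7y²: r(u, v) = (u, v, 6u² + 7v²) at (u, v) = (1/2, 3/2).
H = 2911*sqrt(478)/228484

With E = 144*u^2 + 1, F = 168*u*v, G = 196*v^2 + 1, L = 12/sqrt(144*u^2 + 196*v^2 + 1), M = 0, N = 14/sqrt(144*u^2 + 196*v^2 + 1), assemble
  H = (EN − 2FM + GL) / (2(EG − F²)) = (1008*u^2 + 1176*v^2 + 13)/(144*u^2 + 196*v^2 + 1)^(3/2).
At (u, v) = (1/2, 3/2): H = 2911*sqrt(478)/228484.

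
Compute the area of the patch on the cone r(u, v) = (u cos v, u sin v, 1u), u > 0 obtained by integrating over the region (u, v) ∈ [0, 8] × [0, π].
Area = 32*sqrt(2)*pi

Area = ∫∫ √(EG − F²) du dv with √(EG − F²) = sqrt(2)*Abs(u). Integrating over [0, 8] × [0, π] gives 32*sqrt(2)*pi.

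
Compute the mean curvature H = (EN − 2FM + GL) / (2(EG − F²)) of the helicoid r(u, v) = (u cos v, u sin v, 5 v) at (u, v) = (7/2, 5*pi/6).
H = 0

With E = 1, F = 0, G = u^2 + 25, L = 0, M = -5/sqrt(u^2 + 25), N = 0, assemble
  H = (EN − 2FM + GL) / (2(EG − F²)) = 0.
At (u, v) = (7/2, 5*pi/6): H = 0.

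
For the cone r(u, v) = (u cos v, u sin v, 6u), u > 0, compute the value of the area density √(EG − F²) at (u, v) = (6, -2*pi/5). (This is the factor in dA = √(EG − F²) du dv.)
√(EG − F²)|_{(6, -2*pi/5)} = 6*sqrt(37)

E = 37, F = 0, G = u^2, so EG − F² = 37*u^2. Taking the positive square root: √(EG − F²) = sqrt(37)*Abs(u). At (u, v) = (6, -2*pi/5): 6*sqrt(37).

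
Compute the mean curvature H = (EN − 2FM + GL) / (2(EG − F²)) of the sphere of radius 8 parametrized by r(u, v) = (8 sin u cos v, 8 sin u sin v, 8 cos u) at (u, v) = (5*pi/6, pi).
H = -1/8

With E = 64, F = 0, G = 64*sin(u)^2, L = -8*sin(u)/Abs(sin(u)), M = 0, N = -8*sin(u)^3/Abs(sin(u)), assemble
  H = (EN − 2FM + GL) / (2(EG − F²)) = -sin(u)/(8*Abs(sin(u))).
At (u, v) = (5*pi/6, pi): H = -1/8.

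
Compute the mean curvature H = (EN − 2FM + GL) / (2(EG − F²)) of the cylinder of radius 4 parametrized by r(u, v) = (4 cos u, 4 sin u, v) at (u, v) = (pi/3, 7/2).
H = -1/8

With E = 16, F = 0, G = 1, L = -4, M = 0, N = 0, assemble
  H = (EN − 2FM + GL) / (2(EG − F²)) = -1/8.
At (u, v) = (pi/3, 7/2): H = -1/8.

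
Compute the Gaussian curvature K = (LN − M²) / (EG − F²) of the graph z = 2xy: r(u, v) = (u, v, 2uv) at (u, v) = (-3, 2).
K = -4/2809

Coefficients of the first fundamental form: E = 4*v^2 + 1, F = 4*u*v, G = 4*u^2 + 1.
Coefficients of the second fundamental form: L = 0, M = 2/sqrt(4*u^2 + 4*v^2 + 1), N = 0.
Assemble K = (LN − M²)/(EG − F²) = -4/(16*u^4 + 32*u^2*v^2 + 8*u^2 + 16*v^4 + 8*v^2 + 1). At (u, v) = (-3, 2): K = -4/2809.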